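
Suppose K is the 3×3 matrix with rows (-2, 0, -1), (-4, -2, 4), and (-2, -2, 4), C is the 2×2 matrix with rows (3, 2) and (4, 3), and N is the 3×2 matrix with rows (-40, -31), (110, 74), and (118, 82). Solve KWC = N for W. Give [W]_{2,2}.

Left-multiply by K⁻¹ and right-multiply by C⁻¹: W = K⁻¹NC⁻¹.
det K = -4; the adjugate gives K⁻¹ = [[0, -1/2, 1/2], [-2, 5/2, -3], [-1, 1, -1]].
det C = 1; the adjugate gives C⁻¹ = [[3, -2], [-4, 3]].
K⁻¹N = [[4, 4], [1, 1], [32, 23]].
W = (K⁻¹N)C⁻¹ = [[-4, 4], [-1, 1], [4, 5]].

1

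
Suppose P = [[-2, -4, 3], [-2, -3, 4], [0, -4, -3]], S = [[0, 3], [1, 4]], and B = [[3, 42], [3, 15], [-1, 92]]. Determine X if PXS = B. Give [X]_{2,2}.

Isolating X: multiply by P⁻¹ from the left and S⁻¹ from the right, so X = P⁻¹BS⁻¹.
det P = -2, so P⁻¹ = [[-25/2, 12, 7/2], [3, -3, -1], [-4, 4, 1]].
det S = -3, so S⁻¹ = [[-4/3, 1], [1/3, 0]].
P⁻¹B = [[-5, -23], [1, -11], [-1, -16]].
X = (P⁻¹B)S⁻¹ = [[-1, -5], [-5, 1], [-4, -1]].

1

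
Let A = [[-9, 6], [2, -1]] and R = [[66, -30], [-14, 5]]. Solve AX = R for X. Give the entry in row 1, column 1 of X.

-6

A is on the left of X, so left-multiply by A⁻¹: X = A⁻¹R.
det A = -3, so A⁻¹ = [[1/3, 2], [2/3, 3]].
X = A⁻¹R = [[1/3, 2], [2/3, 3]] · [[66, -30], [-14, 5]] = [[-6, 0], [2, -5]].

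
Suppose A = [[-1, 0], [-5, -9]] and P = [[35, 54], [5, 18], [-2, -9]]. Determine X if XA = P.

X = [[-5, -6], [5, -2], [-3, 1]]

Right-multiplying both sides by A⁻¹ gives X = PA⁻¹.
det A = 9; the adjugate gives A⁻¹ = [[-1, 0], [5/9, -1/9]].
X = PA⁻¹ = [[35, 54], [5, 18], [-2, -9]] · [[-1, 0], [5/9, -1/9]] = [[-5, -6], [5, -2], [-3, 1]].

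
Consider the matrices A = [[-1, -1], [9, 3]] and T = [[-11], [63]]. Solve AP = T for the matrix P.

P = [[5], [6]]

A is on the left of P, so left-multiply by A⁻¹: P = A⁻¹T.
det A = 6; the adjugate gives A⁻¹ = [[1/2, 1/6], [-3/2, -1/6]].
P = A⁻¹T = [[1/2, 1/6], [-3/2, -1/6]] · [[-11], [63]] = [[5], [6]].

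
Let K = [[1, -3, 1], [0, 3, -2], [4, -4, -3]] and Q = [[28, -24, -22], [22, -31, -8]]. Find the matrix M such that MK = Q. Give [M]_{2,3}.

4

Since K sits to the right of M, M = QK⁻¹.
K has determinant -5; K⁻¹ = [[17/5, 13/5, -3/5], [8/5, 7/5, -2/5], [12/5, 8/5, -3/5]].
M = QK⁻¹ = [[28, -24, -22], [22, -31, -8]] · [[17/5, 13/5, -3/5], [8/5, 7/5, -2/5], [12/5, 8/5, -3/5]] = [[4, 4, 6], [6, 1, 4]].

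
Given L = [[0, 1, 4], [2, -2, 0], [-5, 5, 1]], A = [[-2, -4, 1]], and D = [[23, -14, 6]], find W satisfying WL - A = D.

WL = D + A = [[21, -18, 7]].
L is on the right of W, so right-multiply by L⁻¹: W = (D + A)L⁻¹.
det L = -2; the adjugate gives L⁻¹ = [[1, -19/2, -4], [1, -10, -4], [0, 5/2, 1]].
W = (D + A)L⁻¹ = [[3, -2, -5]].

W = [[3, -2, -5]]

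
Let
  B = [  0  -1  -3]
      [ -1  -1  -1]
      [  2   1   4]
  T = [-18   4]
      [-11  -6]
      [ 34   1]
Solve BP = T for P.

P = [[5, 4], [0, 5], [6, -3]]

Left-multiplying both sides by B⁻¹ gives P = B⁻¹T.
det B = -5; the adjugate gives B⁻¹ = [[3/5, -1/5, 2/5], [-2/5, -6/5, -3/5], [-1/5, 2/5, 1/5]].
P = B⁻¹T = [[3/5, -1/5, 2/5], [-2/5, -6/5, -3/5], [-1/5, 2/5, 1/5]] · [[-18, 4], [-11, -6], [34, 1]] = [[5, 4], [0, 5], [6, -3]].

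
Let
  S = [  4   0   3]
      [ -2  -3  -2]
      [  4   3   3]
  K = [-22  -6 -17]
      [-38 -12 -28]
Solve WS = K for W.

S is on the right of W, so right-multiply by S⁻¹: W = KS⁻¹.
S has determinant 6; S⁻¹ = [[-1/2, 3/2, 3/2], [-1/3, 0, 1/3], [1, -2, -2]].
W = KS⁻¹ = [[-22, -6, -17], [-38, -12, -28]] · [[-1/2, 3/2, 3/2], [-1/3, 0, 1/3], [1, -2, -2]] = [[-4, 1, -1], [-5, -1, -5]].

W = [[-4, 1, -1], [-5, -1, -5]]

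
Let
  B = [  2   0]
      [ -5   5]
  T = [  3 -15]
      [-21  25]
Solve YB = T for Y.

Y = [[-6, -3], [2, 5]]

Since B sits to the right of Y, Y = TB⁻¹.
det B = 10, so B⁻¹ = [[1/2, 0], [1/2, 1/5]].
Y = TB⁻¹ = [[3, -15], [-21, 25]] · [[1/2, 0], [1/2, 1/5]] = [[-6, -3], [2, 5]].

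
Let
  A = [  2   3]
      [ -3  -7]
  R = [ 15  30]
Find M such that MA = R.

M = [[3, -3]]

A is on the right of M, so right-multiply by A⁻¹: M = RA⁻¹.
det A = -5; the adjugate gives A⁻¹ = [[7/5, 3/5], [-3/5, -2/5]].
M = RA⁻¹ = [[15, 30]] · [[7/5, 3/5], [-3/5, -2/5]] = [[3, -3]].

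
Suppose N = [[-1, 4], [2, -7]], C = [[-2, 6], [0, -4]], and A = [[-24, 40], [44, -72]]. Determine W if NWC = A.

W = N⁻¹AC⁻¹ (apply N⁻¹ on the left and C⁻¹ on the right).
det N = -1; the adjugate gives N⁻¹ = [[7, 4], [2, 1]].
det C = 8; the adjugate gives C⁻¹ = [[-1/2, -3/4], [0, -1/4]].
N⁻¹A = [[8, -8], [-4, 8]].
W = (N⁻¹A)C⁻¹ = [[-4, -4], [2, 1]].

W = [[-4, -4], [2, 1]]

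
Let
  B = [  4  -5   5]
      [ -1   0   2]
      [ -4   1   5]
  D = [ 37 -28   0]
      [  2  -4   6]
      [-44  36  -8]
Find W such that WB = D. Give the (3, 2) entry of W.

Right-multiplying both sides by B⁻¹ gives W = DB⁻¹.
B has determinant 2; B⁻¹ = [[-1, 15, -5], [-3/2, 20, -13/2], [-1/2, 8, -5/2]].
W = DB⁻¹ = [[37, -28, 0], [2, -4, 6], [-44, 36, -8]] · [[-1, 15, -5], [-3/2, 20, -13/2], [-1/2, 8, -5/2]] = [[5, -5, -3], [1, -2, 1], [-6, -4, 6]].

-4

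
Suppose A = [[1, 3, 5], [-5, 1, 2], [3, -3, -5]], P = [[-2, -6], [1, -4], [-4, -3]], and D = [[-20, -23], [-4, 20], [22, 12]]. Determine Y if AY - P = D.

Y = [[-1, -5], [-2, -3], [-3, -3]]

AY = D + P = [[-22, -29], [-3, 16], [18, 9]].
Left-multiplying both sides by A⁻¹ gives Y = A⁻¹(D + P).
A has determinant 4; A⁻¹ = [[1/4, 0, 1/4], [-19/4, -5, -27/4], [3, 3, 4]].
Y = A⁻¹(D + P) = [[-1, -5], [-2, -3], [-3, -3]].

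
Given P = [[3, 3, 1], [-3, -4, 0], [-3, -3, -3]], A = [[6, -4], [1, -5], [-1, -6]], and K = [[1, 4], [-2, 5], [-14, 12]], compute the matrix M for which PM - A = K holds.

PM = K + A = [[7, 0], [-1, 0], [-15, 6]].
P is on the left of M, so left-multiply by P⁻¹: M = P⁻¹(K + A).
det P = 6; the adjugate gives P⁻¹ = [[2, 1, 2/3], [-3/2, -1, -1/2], [-1/2, 0, -1/2]].
M = P⁻¹(K + A) = [[3, 4], [-2, -3], [4, -3]].

M = [[3, 4], [-2, -3], [4, -3]]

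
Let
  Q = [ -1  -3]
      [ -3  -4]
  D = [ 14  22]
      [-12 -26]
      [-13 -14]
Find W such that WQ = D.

W = [[-2, -4], [6, 2], [-2, 5]]

Since Q sits to the right of W, W = DQ⁻¹.
det Q = -5, so Q⁻¹ = [[4/5, -3/5], [-3/5, 1/5]].
W = DQ⁻¹ = [[14, 22], [-12, -26], [-13, -14]] · [[4/5, -3/5], [-3/5, 1/5]] = [[-2, -4], [6, 2], [-2, 5]].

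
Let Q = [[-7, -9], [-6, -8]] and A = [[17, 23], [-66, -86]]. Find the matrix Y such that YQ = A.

Y = [[1, -4], [6, 4]]

Since Q sits to the right of Y, Y = AQ⁻¹.
Q has determinant 2; Q⁻¹ = [[-4, 9/2], [3, -7/2]].
Y = AQ⁻¹ = [[17, 23], [-66, -86]] · [[-4, 9/2], [3, -7/2]] = [[1, -4], [6, 4]].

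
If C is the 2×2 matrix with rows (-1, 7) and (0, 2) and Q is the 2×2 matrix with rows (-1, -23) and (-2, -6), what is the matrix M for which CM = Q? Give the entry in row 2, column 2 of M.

C is on the left of M, so left-multiply by C⁻¹: M = C⁻¹Q.
det C = -2; the adjugate gives C⁻¹ = [[-1, 7/2], [0, 1/2]].
M = C⁻¹Q = [[-1, 7/2], [0, 1/2]] · [[-1, -23], [-2, -6]] = [[-6, 2], [-1, -3]].

-3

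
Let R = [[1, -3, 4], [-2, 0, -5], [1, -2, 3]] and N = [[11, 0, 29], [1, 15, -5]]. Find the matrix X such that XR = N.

Right-multiplying both sides by R⁻¹ gives X = NR⁻¹.
R has determinant 3; R⁻¹ = [[-10/3, 1/3, 5], [1/3, -1/3, -1], [4/3, -1/3, -2]].
X = NR⁻¹ = [[11, 0, 29], [1, 15, -5]] · [[-10/3, 1/3, 5], [1/3, -1/3, -1], [4/3, -1/3, -2]] = [[2, -6, -3], [-5, -3, 0]].

X = [[2, -6, -3], [-5, -3, 0]]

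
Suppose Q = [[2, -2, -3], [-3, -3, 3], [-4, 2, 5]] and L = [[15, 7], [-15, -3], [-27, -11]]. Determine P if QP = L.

P = [[5, 1], [-1, -1], [-1, -1]]

Since Q multiplies P on the left, P = Q⁻¹L.
det Q = 6; the adjugate gives Q⁻¹ = [[-7/2, 2/3, -5/2], [1/2, -1/3, 1/2], [-3, 2/3, -2]].
P = Q⁻¹L = [[-7/2, 2/3, -5/2], [1/2, -1/3, 1/2], [-3, 2/3, -2]] · [[15, 7], [-15, -3], [-27, -11]] = [[5, 1], [-1, -1], [-1, -1]].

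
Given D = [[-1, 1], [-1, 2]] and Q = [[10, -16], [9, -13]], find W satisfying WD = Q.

Right-multiplying both sides by D⁻¹ gives W = QD⁻¹.
det D = -1, so D⁻¹ = [[-2, 1], [-1, 1]].
W = QD⁻¹ = [[10, -16], [9, -13]] · [[-2, 1], [-1, 1]] = [[-4, -6], [-5, -4]].

W = [[-4, -6], [-5, -4]]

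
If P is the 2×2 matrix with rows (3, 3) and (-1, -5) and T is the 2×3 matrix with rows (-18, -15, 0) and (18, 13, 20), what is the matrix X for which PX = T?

Since P multiplies X on the left, X = P⁻¹T.
det P = -12; the adjugate gives P⁻¹ = [[5/12, 1/4], [-1/12, -1/4]].
X = P⁻¹T = [[5/12, 1/4], [-1/12, -1/4]] · [[-18, -15, 0], [18, 13, 20]] = [[-3, -3, 5], [-3, -2, -5]].

X = [[-3, -3, 5], [-3, -2, -5]]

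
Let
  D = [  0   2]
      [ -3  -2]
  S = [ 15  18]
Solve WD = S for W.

D is on the right of W, so right-multiply by D⁻¹: W = SD⁻¹.
D has determinant 6; D⁻¹ = [[-1/3, -1/3], [1/2, 0]].
W = SD⁻¹ = [[15, 18]] · [[-1/3, -1/3], [1/2, 0]] = [[4, -5]].

W = [[4, -5]]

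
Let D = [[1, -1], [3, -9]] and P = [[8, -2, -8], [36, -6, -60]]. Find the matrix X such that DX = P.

Since D multiplies X on the left, X = D⁻¹P.
det D = -6, so D⁻¹ = [[3/2, -1/6], [1/2, -1/6]].
X = D⁻¹P = [[3/2, -1/6], [1/2, -1/6]] · [[8, -2, -8], [36, -6, -60]] = [[6, -2, -2], [-2, 0, 6]].

X = [[6, -2, -2], [-2, 0, 6]]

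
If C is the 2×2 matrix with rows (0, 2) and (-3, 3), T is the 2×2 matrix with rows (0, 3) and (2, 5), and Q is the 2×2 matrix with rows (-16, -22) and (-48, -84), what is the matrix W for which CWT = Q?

W = [[-1, 4], [3, -4]]

Left-multiply by C⁻¹ and right-multiply by T⁻¹: W = C⁻¹QT⁻¹.
det C = 6; the adjugate gives C⁻¹ = [[1/2, -1/3], [1/2, 0]].
T has determinant -6; T⁻¹ = [[-5/6, 1/2], [1/3, 0]].
C⁻¹Q = [[8, 17], [-8, -11]].
W = (C⁻¹Q)T⁻¹ = [[-1, 4], [3, -4]].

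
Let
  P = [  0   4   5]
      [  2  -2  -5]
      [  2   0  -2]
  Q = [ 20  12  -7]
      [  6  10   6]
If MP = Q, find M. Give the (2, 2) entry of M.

1

Right-multiplying both sides by P⁻¹ gives M = QP⁻¹.
det P = -4; the adjugate gives P⁻¹ = [[-1, -2, 5/2], [3/2, 5/2, -5/2], [-1, -2, 2]].
M = QP⁻¹ = [[20, 12, -7], [6, 10, 6]] · [[-1, -2, 5/2], [3/2, 5/2, -5/2], [-1, -2, 2]] = [[5, 4, 6], [3, 1, 2]].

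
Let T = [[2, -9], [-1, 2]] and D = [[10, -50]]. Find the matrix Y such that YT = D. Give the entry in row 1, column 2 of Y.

2

Since T sits to the right of Y, Y = DT⁻¹.
det T = -5; the adjugate gives T⁻¹ = [[-2/5, -9/5], [-1/5, -2/5]].
Y = DT⁻¹ = [[10, -50]] · [[-2/5, -9/5], [-1/5, -2/5]] = [[6, 2]].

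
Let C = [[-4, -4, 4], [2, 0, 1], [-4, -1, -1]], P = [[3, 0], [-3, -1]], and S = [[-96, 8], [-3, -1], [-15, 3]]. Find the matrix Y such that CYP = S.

Y = C⁻¹SP⁻¹ (apply C⁻¹ on the left and P⁻¹ on the right).
det C = -4, so C⁻¹ = [[-1/4, 2, 1], [1/2, -5, -3], [1/2, -3, -2]].
det P = -3, so P⁻¹ = [[1/3, 0], [-1, -1]].
C⁻¹S = [[3, -1], [12, 0], [-9, 1]].
Y = (C⁻¹S)P⁻¹ = [[2, 1], [4, 0], [-4, -1]].

Y = [[2, 1], [4, 0], [-4, -1]]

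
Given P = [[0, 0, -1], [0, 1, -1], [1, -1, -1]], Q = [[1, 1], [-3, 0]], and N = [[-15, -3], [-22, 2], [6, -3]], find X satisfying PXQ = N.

X = P⁻¹NQ⁻¹ (apply P⁻¹ on the left and Q⁻¹ on the right).
det P = 1; the adjugate gives P⁻¹ = [[-2, 1, 1], [-1, 1, 0], [-1, 0, 0]].
Q has determinant 3; Q⁻¹ = [[0, -1/3], [1, 1/3]].
P⁻¹N = [[14, 5], [-7, 5], [15, 3]].
X = (P⁻¹N)Q⁻¹ = [[5, -3], [5, 4], [3, -4]].

X = [[5, -3], [5, 4], [3, -4]]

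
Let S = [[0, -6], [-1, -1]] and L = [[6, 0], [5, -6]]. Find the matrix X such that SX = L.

X = [[-4, 6], [-1, 0]]

Since S multiplies X on the left, X = S⁻¹L.
S has determinant -6; S⁻¹ = [[1/6, -1], [-1/6, 0]].
X = S⁻¹L = [[1/6, -1], [-1/6, 0]] · [[6, 0], [5, -6]] = [[-4, 6], [-1, 0]].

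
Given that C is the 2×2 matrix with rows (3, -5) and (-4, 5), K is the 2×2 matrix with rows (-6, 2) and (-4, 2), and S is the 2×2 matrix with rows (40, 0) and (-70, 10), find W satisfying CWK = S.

W = [[-5, 0], [1, -4]]

Isolating W: multiply by C⁻¹ from the left and K⁻¹ from the right, so W = C⁻¹SK⁻¹.
C has determinant -5; C⁻¹ = [[-1, -1], [-4/5, -3/5]].
K has determinant -4; K⁻¹ = [[-1/2, 1/2], [-1, 3/2]].
C⁻¹S = [[30, -10], [10, -6]].
W = (C⁻¹S)K⁻¹ = [[-5, 0], [1, -4]].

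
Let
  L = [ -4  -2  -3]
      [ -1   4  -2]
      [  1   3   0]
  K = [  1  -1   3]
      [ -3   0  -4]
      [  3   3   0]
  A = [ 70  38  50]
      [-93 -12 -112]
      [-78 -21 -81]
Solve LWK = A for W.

W = [[0, -3, 0], [-5, 4, -4], [-4, 0, -4]]

W = L⁻¹AK⁻¹ (apply L⁻¹ on the left and K⁻¹ on the right).
det L = 1; the adjugate gives L⁻¹ = [[6, -9, 16], [-2, 3, -5], [-7, 10, -18]].
det K = -3, so K⁻¹ = [[-4, -3, -4/3], [4, 3, 5/3], [3, 2, 1]].
L⁻¹A = [[9, 0, 12], [-29, -7, -31], [-16, -8, -12]].
W = (L⁻¹A)K⁻¹ = [[0, -3, 0], [-5, 4, -4], [-4, 0, -4]].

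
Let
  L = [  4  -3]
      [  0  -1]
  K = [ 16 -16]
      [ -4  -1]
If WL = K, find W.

W = [[4, 4], [-1, 4]]

Since L sits to the right of W, W = KL⁻¹.
det L = -4; the adjugate gives L⁻¹ = [[1/4, -3/4], [0, -1]].
W = KL⁻¹ = [[16, -16], [-4, -1]] · [[1/4, -3/4], [0, -1]] = [[4, 4], [-1, 4]].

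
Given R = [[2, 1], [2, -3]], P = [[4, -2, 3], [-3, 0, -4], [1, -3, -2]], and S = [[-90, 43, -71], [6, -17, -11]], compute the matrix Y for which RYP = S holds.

Y = R⁻¹SP⁻¹ (apply R⁻¹ on the left and P⁻¹ on the right).
det R = -8, so R⁻¹ = [[3/8, 1/8], [1/4, -1/4]].
det P = -1; the adjugate gives P⁻¹ = [[12, 13, -8], [10, 11, -7], [-9, -10, 6]].
R⁻¹S = [[-33, 14, -28], [-24, 15, -15]].
Y = (R⁻¹S)P⁻¹ = [[-4, 5, -2], [-3, 3, -3]].

Y = [[-4, 5, -2], [-3, 3, -3]]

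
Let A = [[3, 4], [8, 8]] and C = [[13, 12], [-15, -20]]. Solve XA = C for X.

X = [[-1, 2], [-5, 0]]

A is on the right of X, so right-multiply by A⁻¹: X = CA⁻¹.
det A = -8; the adjugate gives A⁻¹ = [[-1, 1/2], [1, -3/8]].
X = CA⁻¹ = [[13, 12], [-15, -20]] · [[-1, 1/2], [1, -3/8]] = [[-1, 2], [-5, 0]].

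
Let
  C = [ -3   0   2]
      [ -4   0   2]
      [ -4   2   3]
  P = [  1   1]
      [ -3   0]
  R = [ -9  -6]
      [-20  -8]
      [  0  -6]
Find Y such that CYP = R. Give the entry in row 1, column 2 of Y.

Left-multiply by C⁻¹ and right-multiply by P⁻¹: Y = C⁻¹RP⁻¹.
det C = -4; the adjugate gives C⁻¹ = [[1, -1, 0], [-1, 1/4, 1/2], [2, -3/2, 0]].
P has determinant 3; P⁻¹ = [[0, -1/3], [1, 1/3]].
C⁻¹R = [[11, 2], [4, 1], [12, 0]].
Y = (C⁻¹R)P⁻¹ = [[2, -3], [1, -1], [0, -4]].

-3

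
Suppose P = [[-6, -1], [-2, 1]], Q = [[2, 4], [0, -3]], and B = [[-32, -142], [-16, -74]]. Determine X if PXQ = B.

Isolating X: multiply by P⁻¹ from the left and Q⁻¹ from the right, so X = P⁻¹BQ⁻¹.
det P = -8; the adjugate gives P⁻¹ = [[-1/8, -1/8], [-1/4, 3/4]].
det Q = -6, so Q⁻¹ = [[1/2, 2/3], [0, -1/3]].
P⁻¹B = [[6, 27], [-4, -20]].
X = (P⁻¹B)Q⁻¹ = [[3, -5], [-2, 4]].

X = [[3, -5], [-2, 4]]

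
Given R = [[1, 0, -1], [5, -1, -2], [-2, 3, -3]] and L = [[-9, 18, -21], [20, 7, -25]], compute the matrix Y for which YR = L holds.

Y = [[3, 0, 6], [3, 5, 4]]

Right-multiplying both sides by R⁻¹ gives Y = LR⁻¹.
R has determinant -4; R⁻¹ = [[-9/4, 3/4, 1/4], [-19/4, 5/4, 3/4], [-13/4, 3/4, 1/4]].
Y = LR⁻¹ = [[-9, 18, -21], [20, 7, -25]] · [[-9/4, 3/4, 1/4], [-19/4, 5/4, 3/4], [-13/4, 3/4, 1/4]] = [[3, 0, 6], [3, 5, 4]].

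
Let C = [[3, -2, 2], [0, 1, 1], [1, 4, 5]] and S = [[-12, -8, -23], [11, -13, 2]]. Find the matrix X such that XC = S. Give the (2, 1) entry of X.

4

Since C sits to the right of X, X = SC⁻¹.
det C = -1; the adjugate gives C⁻¹ = [[-1, -18, 4], [-1, -13, 3], [1, 14, -3]].
X = SC⁻¹ = [[-12, -8, -23], [11, -13, 2]] · [[-1, -18, 4], [-1, -13, 3], [1, 14, -3]] = [[-3, -2, -3], [4, -1, -1]].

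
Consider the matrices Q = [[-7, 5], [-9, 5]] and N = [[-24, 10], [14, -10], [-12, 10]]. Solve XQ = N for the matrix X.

X = [[-3, 5], [-2, 0], [3, -1]]

Since Q sits to the right of X, X = NQ⁻¹.
det Q = 10, so Q⁻¹ = [[1/2, -1/2], [9/10, -7/10]].
X = NQ⁻¹ = [[-24, 10], [14, -10], [-12, 10]] · [[1/2, -1/2], [9/10, -7/10]] = [[-3, 5], [-2, 0], [3, -1]].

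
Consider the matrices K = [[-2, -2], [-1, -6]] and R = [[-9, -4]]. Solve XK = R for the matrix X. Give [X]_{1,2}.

K is on the right of X, so right-multiply by K⁻¹: X = RK⁻¹.
det K = 10; the adjugate gives K⁻¹ = [[-3/5, 1/5], [1/10, -1/5]].
X = RK⁻¹ = [[-9, -4]] · [[-3/5, 1/5], [1/10, -1/5]] = [[5, -1]].

-1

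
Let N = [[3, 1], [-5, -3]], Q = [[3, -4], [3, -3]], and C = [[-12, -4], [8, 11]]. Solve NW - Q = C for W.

NW = C + Q = [[-9, -8], [11, 8]].
Left-multiplying both sides by N⁻¹ gives W = N⁻¹(C + Q).
N has determinant -4; N⁻¹ = [[3/4, 1/4], [-5/4, -3/4]].
W = N⁻¹(C + Q) = [[-4, -4], [3, 4]].

W = [[-4, -4], [3, 4]]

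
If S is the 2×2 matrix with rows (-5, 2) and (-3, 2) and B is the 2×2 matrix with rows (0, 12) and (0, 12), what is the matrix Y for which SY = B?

Y = [[0, 0], [0, 6]]

Since S multiplies Y on the left, Y = S⁻¹B.
det S = -4; the adjugate gives S⁻¹ = [[-1/2, 1/2], [-3/4, 5/4]].
Y = S⁻¹B = [[-1/2, 1/2], [-3/4, 5/4]] · [[0, 12], [0, 12]] = [[0, 0], [0, 6]].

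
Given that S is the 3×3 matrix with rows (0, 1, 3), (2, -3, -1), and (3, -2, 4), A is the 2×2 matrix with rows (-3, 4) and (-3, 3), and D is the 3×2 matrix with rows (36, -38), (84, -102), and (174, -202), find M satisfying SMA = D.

Isolating M: multiply by S⁻¹ from the left and A⁻¹ from the right, so M = S⁻¹DA⁻¹.
det S = 4; the adjugate gives S⁻¹ = [[-7/2, -5/2, 2], [-11/4, -9/4, 3/2], [5/4, 3/4, -1/2]].
det A = 3, so A⁻¹ = [[1, -4/3], [1, -1]].
S⁻¹D = [[12, -16], [-27, 31], [21, -23]].
M = (S⁻¹D)A⁻¹ = [[-4, 0], [4, 5], [-2, -5]].

M = [[-4, 0], [4, 5], [-2, -5]]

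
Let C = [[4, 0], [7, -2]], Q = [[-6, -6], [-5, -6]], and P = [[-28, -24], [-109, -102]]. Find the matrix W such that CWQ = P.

W = [[2, -1], [-5, 0]]

Left-multiply by C⁻¹ and right-multiply by Q⁻¹: W = C⁻¹PQ⁻¹.
det C = -8; the adjugate gives C⁻¹ = [[1/4, 0], [7/8, -1/2]].
det Q = 6; the adjugate gives Q⁻¹ = [[-1, 1], [5/6, -1]].
C⁻¹P = [[-7, -6], [30, 30]].
W = (C⁻¹P)Q⁻¹ = [[2, -1], [-5, 0]].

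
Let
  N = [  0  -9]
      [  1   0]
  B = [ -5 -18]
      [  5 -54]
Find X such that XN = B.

X = [[2, -5], [6, 5]]

Since N sits to the right of X, X = BN⁻¹.
det N = 9; the adjugate gives N⁻¹ = [[0, 1], [-1/9, 0]].
X = BN⁻¹ = [[-5, -18], [5, -54]] · [[0, 1], [-1/9, 0]] = [[2, -5], [6, 5]].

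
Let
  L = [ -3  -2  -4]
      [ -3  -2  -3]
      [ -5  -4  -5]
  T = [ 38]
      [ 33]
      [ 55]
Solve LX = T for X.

Left-multiplying both sides by L⁻¹ gives X = L⁻¹T.
det L = -2; the adjugate gives L⁻¹ = [[1, -3, 1], [0, 5/2, -3/2], [-1, 1, 0]].
X = L⁻¹T = [[1, -3, 1], [0, 5/2, -3/2], [-1, 1, 0]] · [[38], [33], [55]] = [[-6], [0], [-5]].

X = [[-6], [0], [-5]]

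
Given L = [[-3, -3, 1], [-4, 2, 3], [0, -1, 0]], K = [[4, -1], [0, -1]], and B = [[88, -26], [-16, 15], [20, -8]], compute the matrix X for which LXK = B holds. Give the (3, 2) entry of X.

X = L⁻¹BK⁻¹ (apply L⁻¹ on the left and K⁻¹ on the right).
det L = -5, so L⁻¹ = [[-3/5, 1/5, 11/5], [0, 0, -1], [-4/5, 3/5, 18/5]].
det K = -4; the adjugate gives K⁻¹ = [[1/4, -1/4], [0, -1]].
L⁻¹B = [[-12, 1], [-20, 8], [-8, 1]].
X = (L⁻¹B)K⁻¹ = [[-3, 2], [-5, -3], [-2, 1]].

1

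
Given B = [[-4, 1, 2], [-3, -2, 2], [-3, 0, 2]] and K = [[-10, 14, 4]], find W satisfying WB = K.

Right-multiplying both sides by B⁻¹ gives W = KB⁻¹.
B has determinant 4; B⁻¹ = [[-1, -1/2, 3/2], [0, -1/2, 1/2], [-3/2, -3/4, 11/4]].
W = KB⁻¹ = [[-10, 14, 4]] · [[-1, -1/2, 3/2], [0, -1/2, 1/2], [-3/2, -3/4, 11/4]] = [[4, -5, 3]].

W = [[4, -5, 3]]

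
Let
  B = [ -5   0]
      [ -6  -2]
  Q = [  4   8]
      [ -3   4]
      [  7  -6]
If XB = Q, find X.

B is on the right of X, so right-multiply by B⁻¹: X = QB⁻¹.
det B = 10; the adjugate gives B⁻¹ = [[-1/5, 0], [3/5, -1/2]].
X = QB⁻¹ = [[4, 8], [-3, 4], [7, -6]] · [[-1/5, 0], [3/5, -1/2]] = [[4, -4], [3, -2], [-5, 3]].

X = [[4, -4], [3, -2], [-5, 3]]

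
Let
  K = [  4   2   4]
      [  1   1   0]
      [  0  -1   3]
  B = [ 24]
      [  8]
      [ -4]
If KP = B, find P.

P = [[4], [4], [0]]

Since K multiplies P on the left, P = K⁻¹B.
K has determinant 2; K⁻¹ = [[3/2, -5, -2], [-3/2, 6, 2], [-1/2, 2, 1]].
P = K⁻¹B = [[3/2, -5, -2], [-3/2, 6, 2], [-1/2, 2, 1]] · [[24], [8], [-4]] = [[4], [4], [0]].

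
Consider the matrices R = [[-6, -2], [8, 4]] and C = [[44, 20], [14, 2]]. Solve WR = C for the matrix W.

Since R sits to the right of W, W = CR⁻¹.
det R = -8, so R⁻¹ = [[-1/2, -1/4], [1, 3/4]].
W = CR⁻¹ = [[44, 20], [14, 2]] · [[-1/2, -1/4], [1, 3/4]] = [[-2, 4], [-5, -2]].

W = [[-2, 4], [-5, -2]]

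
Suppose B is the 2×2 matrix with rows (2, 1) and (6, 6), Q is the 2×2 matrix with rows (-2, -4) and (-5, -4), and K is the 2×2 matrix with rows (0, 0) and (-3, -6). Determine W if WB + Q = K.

WB = K − Q = [[2, 4], [2, -2]].
B is on the right of W, so right-multiply by B⁻¹: W = (K − Q)B⁻¹.
B has determinant 6; B⁻¹ = [[1, -1/6], [-1, 1/3]].
W = (K − Q)B⁻¹ = [[-2, 1], [4, -1]].

W = [[-2, 1], [4, -1]]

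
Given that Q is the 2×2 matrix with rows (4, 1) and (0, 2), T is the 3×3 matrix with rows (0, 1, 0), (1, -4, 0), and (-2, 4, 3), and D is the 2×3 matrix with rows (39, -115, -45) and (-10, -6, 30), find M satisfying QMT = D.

M = [[-4, 1, -5], [-3, 5, 5]]

M = Q⁻¹DT⁻¹ (apply Q⁻¹ on the left and T⁻¹ on the right).
det Q = 8, so Q⁻¹ = [[1/4, -1/8], [0, 1/2]].
T has determinant -3; T⁻¹ = [[4, 1, 0], [1, 0, 0], [4/3, 2/3, 1/3]].
Q⁻¹D = [[11, -28, -15], [-5, -3, 15]].
M = (Q⁻¹D)T⁻¹ = [[-4, 1, -5], [-3, 5, 5]].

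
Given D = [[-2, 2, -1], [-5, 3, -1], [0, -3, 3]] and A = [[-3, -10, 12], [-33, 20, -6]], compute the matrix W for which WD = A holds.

D is on the right of W, so right-multiply by D⁻¹: W = AD⁻¹.
D has determinant 3; D⁻¹ = [[2, -1, 1/3], [5, -2, 1], [5, -2, 4/3]].
W = AD⁻¹ = [[-3, -10, 12], [-33, 20, -6]] · [[2, -1, 1/3], [5, -2, 1], [5, -2, 4/3]] = [[4, -1, 5], [4, 5, 1]].

W = [[4, -1, 5], [4, 5, 1]]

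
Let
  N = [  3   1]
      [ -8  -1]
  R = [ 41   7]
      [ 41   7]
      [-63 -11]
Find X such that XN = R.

X = [[3, -4], [3, -4], [-5, 6]]

Since N sits to the right of X, X = RN⁻¹.
det N = 5; the adjugate gives N⁻¹ = [[-1/5, -1/5], [8/5, 3/5]].
X = RN⁻¹ = [[41, 7], [41, 7], [-63, -11]] · [[-1/5, -1/5], [8/5, 3/5]] = [[3, -4], [3, -4], [-5, 6]].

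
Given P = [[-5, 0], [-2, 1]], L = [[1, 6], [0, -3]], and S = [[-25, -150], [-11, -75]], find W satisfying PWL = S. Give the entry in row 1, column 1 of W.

Isolating W: multiply by P⁻¹ from the left and L⁻¹ from the right, so W = P⁻¹SL⁻¹.
det P = -5; the adjugate gives P⁻¹ = [[-1/5, 0], [-2/5, 1]].
det L = -3, so L⁻¹ = [[1, 2], [0, -1/3]].
P⁻¹S = [[5, 30], [-1, -15]].
W = (P⁻¹S)L⁻¹ = [[5, 0], [-1, 3]].

5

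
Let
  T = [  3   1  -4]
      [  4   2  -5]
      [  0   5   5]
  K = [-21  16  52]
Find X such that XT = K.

X = [[-3, -3, 5]]

Right-multiplying both sides by T⁻¹ gives X = KT⁻¹.
T has determinant 5; T⁻¹ = [[7, -5, 3/5], [-4, 3, -1/5], [4, -3, 2/5]].
X = KT⁻¹ = [[-21, 16, 52]] · [[7, -5, 3/5], [-4, 3, -1/5], [4, -3, 2/5]] = [[-3, -3, 5]].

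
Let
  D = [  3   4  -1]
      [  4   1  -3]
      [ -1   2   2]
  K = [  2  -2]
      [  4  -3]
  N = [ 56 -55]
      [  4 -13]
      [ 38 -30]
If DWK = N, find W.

Isolating W: multiply by D⁻¹ from the left and K⁻¹ from the right, so W = D⁻¹NK⁻¹.
det D = -5; the adjugate gives D⁻¹ = [[-8/5, 2, 11/5], [1, -1, -1], [-9/5, 2, 13/5]].
K has determinant 2; K⁻¹ = [[-3/2, 1], [-2, 1]].
D⁻¹N = [[2, -4], [14, -12], [6, -5]].
W = (D⁻¹N)K⁻¹ = [[5, -2], [3, 2], [1, 1]].

W = [[5, -2], [3, 2], [1, 1]]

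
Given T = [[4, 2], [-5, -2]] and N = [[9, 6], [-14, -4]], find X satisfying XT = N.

T is on the right of X, so right-multiply by T⁻¹: X = NT⁻¹.
det T = 2; the adjugate gives T⁻¹ = [[-1, -1], [5/2, 2]].
X = NT⁻¹ = [[9, 6], [-14, -4]] · [[-1, -1], [5/2, 2]] = [[6, 3], [4, 6]].

X = [[6, 3], [4, 6]]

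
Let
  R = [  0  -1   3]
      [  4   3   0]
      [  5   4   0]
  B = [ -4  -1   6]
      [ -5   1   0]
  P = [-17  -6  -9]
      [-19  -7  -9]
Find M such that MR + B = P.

M = [[-5, -2, -1], [-3, -1, -2]]

MR = P − B = [[-13, -5, -15], [-14, -8, -9]].
Since R sits to the right of M, M = (P − B)R⁻¹.
det R = 3, so R⁻¹ = [[0, 4, -3], [0, -5, 4], [1/3, -5/3, 4/3]].
M = (P − B)R⁻¹ = [[-5, -2, -1], [-3, -1, -2]].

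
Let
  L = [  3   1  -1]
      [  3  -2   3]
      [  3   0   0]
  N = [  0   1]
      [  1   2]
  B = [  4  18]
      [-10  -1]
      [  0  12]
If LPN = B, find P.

Left-multiply by L⁻¹ and right-multiply by N⁻¹: P = L⁻¹BN⁻¹.
L has determinant 3; L⁻¹ = [[0, 0, 1/3], [3, 1, -4], [2, 1, -3]].
det N = -1, so N⁻¹ = [[-2, 1], [1, 0]].
L⁻¹B = [[0, 4], [2, 5], [-2, -1]].
P = (L⁻¹B)N⁻¹ = [[4, 0], [1, 2], [3, -2]].

P = [[4, 0], [1, 2], [3, -2]]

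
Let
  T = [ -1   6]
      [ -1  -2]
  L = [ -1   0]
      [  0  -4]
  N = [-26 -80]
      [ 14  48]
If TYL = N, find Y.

Y = [[4, 4], [5, 4]]

Y = T⁻¹NL⁻¹ (apply T⁻¹ on the left and L⁻¹ on the right).
det T = 8, so T⁻¹ = [[-1/4, -3/4], [1/8, -1/8]].
det L = 4, so L⁻¹ = [[-1, 0], [0, -1/4]].
T⁻¹N = [[-4, -16], [-5, -16]].
Y = (T⁻¹N)L⁻¹ = [[4, 4], [5, 4]].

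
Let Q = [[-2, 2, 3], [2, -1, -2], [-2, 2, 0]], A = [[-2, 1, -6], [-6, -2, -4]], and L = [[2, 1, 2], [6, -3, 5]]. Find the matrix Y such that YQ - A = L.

YQ = L + A = [[0, 2, -4], [0, -5, 1]].
Q is on the right of Y, so right-multiply by Q⁻¹: Y = (L + A)Q⁻¹.
det Q = 6; the adjugate gives Q⁻¹ = [[2/3, 1, -1/6], [2/3, 1, 1/3], [1/3, 0, -1/3]].
Y = (L + A)Q⁻¹ = [[0, 2, 2], [-3, -5, -2]].

Y = [[0, 2, 2], [-3, -5, -2]]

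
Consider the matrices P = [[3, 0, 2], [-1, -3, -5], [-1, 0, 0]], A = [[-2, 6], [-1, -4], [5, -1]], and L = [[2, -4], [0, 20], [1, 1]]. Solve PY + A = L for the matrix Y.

Y = [[4, -2], [5, -4], [-4, -2]]

PY = L − A = [[4, -10], [1, 24], [-4, 2]].
Since P multiplies Y on the left, Y = P⁻¹(L − A).
det P = -6, so P⁻¹ = [[0, 0, -1], [-5/6, -1/3, -13/6], [1/2, 0, 3/2]].
Y = P⁻¹(L − A) = [[4, -2], [5, -4], [-4, -2]].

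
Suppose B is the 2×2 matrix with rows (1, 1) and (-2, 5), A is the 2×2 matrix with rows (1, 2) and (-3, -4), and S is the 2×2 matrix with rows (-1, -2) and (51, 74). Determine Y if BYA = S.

Isolating Y: multiply by B⁻¹ from the left and A⁻¹ from the right, so Y = B⁻¹SA⁻¹.
B has determinant 7; B⁻¹ = [[5/7, -1/7], [2/7, 1/7]].
A has determinant 2; A⁻¹ = [[-2, -1], [3/2, 1/2]].
B⁻¹S = [[-8, -12], [7, 10]].
Y = (B⁻¹S)A⁻¹ = [[-2, 2], [1, -2]].

Y = [[-2, 2], [1, -2]]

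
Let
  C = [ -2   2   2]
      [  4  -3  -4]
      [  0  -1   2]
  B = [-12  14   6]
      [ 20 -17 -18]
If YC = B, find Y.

C is on the right of Y, so right-multiply by C⁻¹: Y = BC⁻¹.
C has determinant -4; C⁻¹ = [[5/2, 3/2, 1/2], [2, 1, 0], [1, 1/2, 1/2]].
Y = BC⁻¹ = [[-12, 14, 6], [20, -17, -18]] · [[5/2, 3/2, 1/2], [2, 1, 0], [1, 1/2, 1/2]] = [[4, -1, -3], [-2, 4, 1]].

Y = [[4, -1, -3], [-2, 4, 1]]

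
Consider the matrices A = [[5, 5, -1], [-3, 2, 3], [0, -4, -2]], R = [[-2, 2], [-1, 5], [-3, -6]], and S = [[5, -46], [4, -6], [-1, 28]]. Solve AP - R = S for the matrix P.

P = [[1, -4], [0, -5], [2, -1]]

AP = S + R = [[3, -44], [3, -1], [-4, 22]].
A is on the left of P, so left-multiply by A⁻¹: P = A⁻¹(S + R).
det A = -2; the adjugate gives A⁻¹ = [[-4, -7, -17/2], [3, 5, 6], [-6, -10, -25/2]].
P = A⁻¹(S + R) = [[1, -4], [0, -5], [2, -1]].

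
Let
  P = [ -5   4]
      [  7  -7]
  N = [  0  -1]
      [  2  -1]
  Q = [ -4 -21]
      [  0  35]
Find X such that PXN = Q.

X = P⁻¹QN⁻¹ (apply P⁻¹ on the left and N⁻¹ on the right).
det P = 7, so P⁻¹ = [[-1, -4/7], [-1, -5/7]].
det N = 2, so N⁻¹ = [[-1/2, 1/2], [-1, 0]].
P⁻¹Q = [[4, 1], [4, -4]].
X = (P⁻¹Q)N⁻¹ = [[-3, 2], [2, 2]].

X = [[-3, 2], [2, 2]]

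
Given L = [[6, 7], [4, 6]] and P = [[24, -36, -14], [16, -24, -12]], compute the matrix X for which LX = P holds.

Left-multiplying both sides by L⁻¹ gives X = L⁻¹P.
det L = 8; the adjugate gives L⁻¹ = [[3/4, -7/8], [-1/2, 3/4]].
X = L⁻¹P = [[3/4, -7/8], [-1/2, 3/4]] · [[24, -36, -14], [16, -24, -12]] = [[4, -6, 0], [0, 0, -2]].

X = [[4, -6, 0], [0, 0, -2]]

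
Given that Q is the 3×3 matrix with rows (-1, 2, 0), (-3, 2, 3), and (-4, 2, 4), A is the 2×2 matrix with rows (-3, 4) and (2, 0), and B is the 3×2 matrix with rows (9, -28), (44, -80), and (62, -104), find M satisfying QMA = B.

M = Q⁻¹BA⁻¹ (apply Q⁻¹ on the left and A⁻¹ on the right).
det Q = -2; the adjugate gives Q⁻¹ = [[-1, 4, -3], [0, 2, -3/2], [-1, 3, -2]].
det A = -8, so A⁻¹ = [[0, 1/2], [1/4, 3/8]].
Q⁻¹B = [[-19, 20], [-5, -4], [-1, -4]].
M = (Q⁻¹B)A⁻¹ = [[5, -2], [-1, -4], [-1, -2]].

M = [[5, -2], [-1, -4], [-1, -2]]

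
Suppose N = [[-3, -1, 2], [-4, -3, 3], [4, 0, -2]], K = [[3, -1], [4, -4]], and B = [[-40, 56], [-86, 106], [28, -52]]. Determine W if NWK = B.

W = [[-4, 5], [0, 5], [-2, 2]]

Left-multiply by N⁻¹ and right-multiply by K⁻¹: W = N⁻¹BK⁻¹.
N has determinant 2; N⁻¹ = [[3, -1, 3/2], [2, -1, 1/2], [6, -2, 5/2]].
det K = -8; the adjugate gives K⁻¹ = [[1/2, -1/8], [1/2, -3/8]].
N⁻¹B = [[8, -16], [20, -20], [2, -6]].
W = (N⁻¹B)K⁻¹ = [[-4, 5], [0, 5], [-2, 2]].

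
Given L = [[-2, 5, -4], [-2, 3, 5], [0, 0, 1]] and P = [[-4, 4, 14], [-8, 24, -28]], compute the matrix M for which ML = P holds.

M = [[-1, 3, -5], [6, -2, 6]]

L is on the right of M, so right-multiply by L⁻¹: M = PL⁻¹.
det L = 4; the adjugate gives L⁻¹ = [[3/4, -5/4, 37/4], [1/2, -1/2, 9/2], [0, 0, 1]].
M = PL⁻¹ = [[-4, 4, 14], [-8, 24, -28]] · [[3/4, -5/4, 37/4], [1/2, -1/2, 9/2], [0, 0, 1]] = [[-1, 3, -5], [6, -2, 6]].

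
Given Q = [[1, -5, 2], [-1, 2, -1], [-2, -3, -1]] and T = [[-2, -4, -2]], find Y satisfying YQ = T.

Q is on the right of Y, so right-multiply by Q⁻¹: Y = TQ⁻¹.
det Q = 4, so Q⁻¹ = [[-5/4, -11/4, 1/4], [1/4, 3/4, -1/4], [7/4, 13/4, -3/4]].
Y = TQ⁻¹ = [[-2, -4, -2]] · [[-5/4, -11/4, 1/4], [1/4, 3/4, -1/4], [7/4, 13/4, -3/4]] = [[-2, -4, 2]].

Y = [[-2, -4, 2]]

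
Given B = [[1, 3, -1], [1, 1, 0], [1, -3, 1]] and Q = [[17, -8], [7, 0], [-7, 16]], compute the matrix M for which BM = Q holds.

B is on the left of M, so left-multiply by B⁻¹: M = B⁻¹Q.
det B = 2, so B⁻¹ = [[1/2, 0, 1/2], [-1/2, 1, -1/2], [-2, 3, -1]].
M = B⁻¹Q = [[1/2, 0, 1/2], [-1/2, 1, -1/2], [-2, 3, -1]] · [[17, -8], [7, 0], [-7, 16]] = [[5, 4], [2, -4], [-6, 0]].

M = [[5, 4], [2, -4], [-6, 0]]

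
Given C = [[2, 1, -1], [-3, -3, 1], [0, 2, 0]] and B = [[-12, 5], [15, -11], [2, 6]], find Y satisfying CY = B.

Since C multiplies Y on the left, Y = C⁻¹B.
C has determinant 2; C⁻¹ = [[-1, -1, -1], [0, 0, 1/2], [-3, -2, -3/2]].
Y = C⁻¹B = [[-1, -1, -1], [0, 0, 1/2], [-3, -2, -3/2]] · [[-12, 5], [15, -11], [2, 6]] = [[-5, 0], [1, 3], [3, -2]].

Y = [[-5, 0], [1, 3], [3, -2]]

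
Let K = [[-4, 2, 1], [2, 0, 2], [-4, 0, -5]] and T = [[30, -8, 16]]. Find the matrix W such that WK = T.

Right-multiplying both sides by K⁻¹ gives W = TK⁻¹.
det K = 4; the adjugate gives K⁻¹ = [[0, 5/2, 1], [1/2, 6, 5/2], [0, -2, -1]].
W = TK⁻¹ = [[30, -8, 16]] · [[0, 5/2, 1], [1/2, 6, 5/2], [0, -2, -1]] = [[-4, -5, -6]].

W = [[-4, -5, -6]]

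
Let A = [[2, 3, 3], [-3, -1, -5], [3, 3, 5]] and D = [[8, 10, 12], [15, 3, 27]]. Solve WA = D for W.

Right-multiplying both sides by A⁻¹ gives W = DA⁻¹.
det A = 2; the adjugate gives A⁻¹ = [[5, -3, -6], [0, 1/2, 1/2], [-3, 3/2, 7/2]].
W = DA⁻¹ = [[8, 10, 12], [15, 3, 27]] · [[5, -3, -6], [0, 1/2, 1/2], [-3, 3/2, 7/2]] = [[4, -1, -1], [-6, -3, 6]].

W = [[4, -1, -1], [-6, -3, 6]]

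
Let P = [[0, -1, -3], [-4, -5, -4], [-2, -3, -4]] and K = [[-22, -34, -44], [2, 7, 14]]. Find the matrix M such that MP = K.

Since P sits to the right of M, M = KP⁻¹.
det P = 2, so P⁻¹ = [[4, 5/2, -11/2], [-4, -3, 6], [1, 1, -2]].
M = KP⁻¹ = [[-22, -34, -44], [2, 7, 14]] · [[4, 5/2, -11/2], [-4, -3, 6], [1, 1, -2]] = [[4, 3, 5], [-6, -2, 3]].

M = [[4, 3, 5], [-6, -2, 3]]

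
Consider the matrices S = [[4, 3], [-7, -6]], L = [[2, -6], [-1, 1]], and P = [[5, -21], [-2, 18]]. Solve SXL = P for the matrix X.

Isolating X: multiply by S⁻¹ from the left and L⁻¹ from the right, so X = S⁻¹PL⁻¹.
det S = -3, so S⁻¹ = [[2, 1], [-7/3, -4/3]].
det L = -4; the adjugate gives L⁻¹ = [[-1/4, -3/2], [-1/4, -1/2]].
S⁻¹P = [[8, -24], [-9, 25]].
X = (S⁻¹P)L⁻¹ = [[4, 0], [-4, 1]].

X = [[4, 0], [-4, 1]]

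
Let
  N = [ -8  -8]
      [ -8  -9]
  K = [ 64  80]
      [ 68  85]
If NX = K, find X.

Left-multiplying both sides by N⁻¹ gives X = N⁻¹K.
N has determinant 8; N⁻¹ = [[-9/8, 1], [1, -1]].
X = N⁻¹K = [[-9/8, 1], [1, -1]] · [[64, 80], [68, 85]] = [[-4, -5], [-4, -5]].

X = [[-4, -5], [-4, -5]]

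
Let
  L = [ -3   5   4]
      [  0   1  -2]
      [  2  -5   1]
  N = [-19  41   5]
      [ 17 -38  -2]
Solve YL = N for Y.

L is on the right of Y, so right-multiply by L⁻¹: Y = NL⁻¹.
det L = -1, so L⁻¹ = [[9, 25, 14], [4, 11, 6], [2, 5, 3]].
Y = NL⁻¹ = [[-19, 41, 5], [17, -38, -2]] · [[9, 25, 14], [4, 11, 6], [2, 5, 3]] = [[3, 1, -5], [-3, -3, 4]].

Y = [[3, 1, -5], [-3, -3, 4]]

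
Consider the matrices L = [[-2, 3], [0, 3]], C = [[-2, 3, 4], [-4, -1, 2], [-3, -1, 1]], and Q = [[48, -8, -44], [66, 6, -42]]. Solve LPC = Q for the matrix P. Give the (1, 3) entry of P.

-5

P = L⁻¹QC⁻¹ (apply L⁻¹ on the left and C⁻¹ on the right).
det L = -6, so L⁻¹ = [[-1/2, 1/2], [0, 1/3]].
C has determinant -4; C⁻¹ = [[-1/4, 7/4, -5/2], [1/2, -5/2, 3], [-1/4, 11/4, -7/2]].
L⁻¹Q = [[9, 7, 1], [22, 2, -14]].
P = (L⁻¹Q)C⁻¹ = [[1, 1, -5], [-1, -5, 0]].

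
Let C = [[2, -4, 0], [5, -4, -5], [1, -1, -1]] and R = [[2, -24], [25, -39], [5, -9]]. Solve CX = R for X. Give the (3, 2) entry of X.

Since C multiplies X on the left, X = C⁻¹R.
det C = -2; the adjugate gives C⁻¹ = [[1/2, 2, -10], [0, 1, -5], [1/2, 1, -6]].
X = C⁻¹R = [[1/2, 2, -10], [0, 1, -5], [1/2, 1, -6]] · [[2, -24], [25, -39], [5, -9]] = [[1, 0], [0, 6], [-4, 3]].

3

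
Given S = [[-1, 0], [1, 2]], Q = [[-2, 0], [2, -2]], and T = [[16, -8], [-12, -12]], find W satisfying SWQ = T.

W = [[4, -4], [4, 5]]

W = S⁻¹TQ⁻¹ (apply S⁻¹ on the left and Q⁻¹ on the right).
det S = -2, so S⁻¹ = [[-1, 0], [1/2, 1/2]].
Q has determinant 4; Q⁻¹ = [[-1/2, 0], [-1/2, -1/2]].
S⁻¹T = [[-16, 8], [2, -10]].
W = (S⁻¹T)Q⁻¹ = [[4, -4], [4, 5]].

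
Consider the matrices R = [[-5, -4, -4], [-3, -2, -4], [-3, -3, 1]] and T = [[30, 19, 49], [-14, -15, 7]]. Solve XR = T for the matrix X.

X = [[-6, -5, 5], [4, -5, 3]]

R is on the right of X, so right-multiply by R⁻¹: X = TR⁻¹.
det R = -2, so R⁻¹ = [[7, -8, -4], [-15/2, 17/2, 4], [-3/2, 3/2, 1]].
X = TR⁻¹ = [[30, 19, 49], [-14, -15, 7]] · [[7, -8, -4], [-15/2, 17/2, 4], [-3/2, 3/2, 1]] = [[-6, -5, 5], [4, -5, 3]].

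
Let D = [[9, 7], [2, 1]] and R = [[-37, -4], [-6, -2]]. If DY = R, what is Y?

Since D multiplies Y on the left, Y = D⁻¹R.
det D = -5, so D⁻¹ = [[-1/5, 7/5], [2/5, -9/5]].
Y = D⁻¹R = [[-1/5, 7/5], [2/5, -9/5]] · [[-37, -4], [-6, -2]] = [[-1, -2], [-4, 2]].

Y = [[-1, -2], [-4, 2]]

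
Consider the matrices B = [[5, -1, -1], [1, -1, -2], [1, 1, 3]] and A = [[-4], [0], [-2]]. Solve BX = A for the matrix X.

X = [[-1], [-1], [0]]

Since B multiplies X on the left, X = B⁻¹A.
det B = -2, so B⁻¹ = [[1/2, -1, -1/2], [5/2, -8, -9/2], [-1, 3, 2]].
X = B⁻¹A = [[1/2, -1, -1/2], [5/2, -8, -9/2], [-1, 3, 2]] · [[-4], [0], [-2]] = [[-1], [-1], [0]].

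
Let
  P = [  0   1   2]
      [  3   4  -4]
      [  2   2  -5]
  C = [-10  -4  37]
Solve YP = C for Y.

Y = [[6, 0, -5]]

Since P sits to the right of Y, Y = CP⁻¹.
det P = 3, so P⁻¹ = [[-4, 3, -4], [7/3, -4/3, 2], [-2/3, 2/3, -1]].
Y = CP⁻¹ = [[-10, -4, 37]] · [[-4, 3, -4], [7/3, -4/3, 2], [-2/3, 2/3, -1]] = [[6, 0, -5]].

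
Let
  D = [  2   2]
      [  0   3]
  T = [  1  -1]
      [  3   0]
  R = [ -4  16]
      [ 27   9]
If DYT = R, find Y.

Y = [[-5, -2], [-3, 4]]

Left-multiply by D⁻¹ and right-multiply by T⁻¹: Y = D⁻¹RT⁻¹.
D has determinant 6; D⁻¹ = [[1/2, -1/3], [0, 1/3]].
det T = 3; the adjugate gives T⁻¹ = [[0, 1/3], [-1, 1/3]].
D⁻¹R = [[-11, 5], [9, 3]].
Y = (D⁻¹R)T⁻¹ = [[-5, -2], [-3, 4]].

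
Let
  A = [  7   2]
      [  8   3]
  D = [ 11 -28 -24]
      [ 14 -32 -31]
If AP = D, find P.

A is on the left of P, so left-multiply by A⁻¹: P = A⁻¹D.
det A = 5; the adjugate gives A⁻¹ = [[3/5, -2/5], [-8/5, 7/5]].
P = A⁻¹D = [[3/5, -2/5], [-8/5, 7/5]] · [[11, -28, -24], [14, -32, -31]] = [[1, -4, -2], [2, 0, -5]].

P = [[1, -4, -2], [2, 0, -5]]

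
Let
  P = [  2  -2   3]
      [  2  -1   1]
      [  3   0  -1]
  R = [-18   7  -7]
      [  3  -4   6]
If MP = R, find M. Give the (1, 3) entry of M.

Right-multiplying both sides by P⁻¹ gives M = RP⁻¹.
det P = 1, so P⁻¹ = [[1, -2, 1], [5, -11, 4], [3, -6, 2]].
M = RP⁻¹ = [[-18, 7, -7], [3, -4, 6]] · [[1, -2, 1], [5, -11, 4], [3, -6, 2]] = [[-4, 1, -4], [1, 2, -1]].

-4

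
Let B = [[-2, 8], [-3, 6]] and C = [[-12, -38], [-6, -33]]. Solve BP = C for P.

P = [[-2, 3], [-2, -4]]

Since B multiplies P on the left, P = B⁻¹C.
B has determinant 12; B⁻¹ = [[1/2, -2/3], [1/4, -1/6]].
P = B⁻¹C = [[1/2, -2/3], [1/4, -1/6]] · [[-12, -38], [-6, -33]] = [[-2, 3], [-2, -4]].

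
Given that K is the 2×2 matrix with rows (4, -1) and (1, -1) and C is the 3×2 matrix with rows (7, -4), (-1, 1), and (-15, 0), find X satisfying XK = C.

Right-multiplying both sides by K⁻¹ gives X = CK⁻¹.
det K = -3, so K⁻¹ = [[1/3, -1/3], [1/3, -4/3]].
X = CK⁻¹ = [[7, -4], [-1, 1], [-15, 0]] · [[1/3, -1/3], [1/3, -4/3]] = [[1, 3], [0, -1], [-5, 5]].

X = [[1, 3], [0, -1], [-5, 5]]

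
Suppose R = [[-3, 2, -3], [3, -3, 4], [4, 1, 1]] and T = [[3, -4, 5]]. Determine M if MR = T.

Since R sits to the right of M, M = TR⁻¹.
det R = 2; the adjugate gives R⁻¹ = [[-7/2, -5/2, -1/2], [13/2, 9/2, 3/2], [15/2, 11/2, 3/2]].
M = TR⁻¹ = [[3, -4, 5]] · [[-7/2, -5/2, -1/2], [13/2, 9/2, 3/2], [15/2, 11/2, 3/2]] = [[1, 2, 0]].

M = [[1, 2, 0]]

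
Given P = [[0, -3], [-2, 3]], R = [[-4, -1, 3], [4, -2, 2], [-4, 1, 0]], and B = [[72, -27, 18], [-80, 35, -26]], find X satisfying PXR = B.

X = [[2, -1, -4], [0, -3, 3]]

Isolating X: multiply by P⁻¹ from the left and R⁻¹ from the right, so X = P⁻¹BR⁻¹.
det P = -6; the adjugate gives P⁻¹ = [[-1/2, -1/2], [-1/3, 0]].
det R = 4, so R⁻¹ = [[-1/2, 3/4, 1], [-2, 3, 5], [-1, 2, 3]].
P⁻¹B = [[4, -4, 4], [-24, 9, -6]].
X = (P⁻¹B)R⁻¹ = [[2, -1, -4], [0, -3, 3]].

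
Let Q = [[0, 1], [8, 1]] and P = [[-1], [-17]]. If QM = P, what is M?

Since Q multiplies M on the left, M = Q⁻¹P.
det Q = -8, so Q⁻¹ = [[-1/8, 1/8], [1, 0]].
M = Q⁻¹P = [[-1/8, 1/8], [1, 0]] · [[-1], [-17]] = [[-2], [-1]].

M = [[-2], [-1]]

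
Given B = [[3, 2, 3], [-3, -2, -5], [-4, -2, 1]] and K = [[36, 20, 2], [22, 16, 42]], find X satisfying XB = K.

X = [[6, 2, -6], [5, -5, 2]]

Right-multiplying both sides by B⁻¹ gives X = KB⁻¹.
det B = 4; the adjugate gives B⁻¹ = [[-3, -2, -1], [23/4, 15/4, 3/2], [-1/2, -1/2, 0]].
X = KB⁻¹ = [[36, 20, 2], [22, 16, 42]] · [[-3, -2, -1], [23/4, 15/4, 3/2], [-1/2, -1/2, 0]] = [[6, 2, -6], [5, -5, 2]].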